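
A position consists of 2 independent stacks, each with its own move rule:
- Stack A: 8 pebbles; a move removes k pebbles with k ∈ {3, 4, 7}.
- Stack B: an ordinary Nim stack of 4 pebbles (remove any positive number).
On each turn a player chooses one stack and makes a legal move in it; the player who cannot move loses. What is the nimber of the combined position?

6

For stack A, compute g(0), g(1), … with moves {3, 4, 7}:
g(0) = mex{} = 0
g(1) = mex{} = 0
g(2) = mex{} = 0
g(3) = mex{0} = 1
g(4) = mex{0} = 1
g(5) = mex{0} = 1
g(6) = mex{0,1} = 2
g(7) = mex{0,1} = 2
g(8) = mex{0,1} = 2
So g(8) = 2.
Stack B is a plain Nim stack of size 4, so its Grundy value is 4.
The value of a disjunctive sum is the nim-sum of the parts.
Combined value = 2 XOR 4 = 6.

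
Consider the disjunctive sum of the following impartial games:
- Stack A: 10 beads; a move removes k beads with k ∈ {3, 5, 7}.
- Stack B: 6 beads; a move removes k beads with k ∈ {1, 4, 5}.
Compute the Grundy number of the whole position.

Grundy values for stack A (subtraction set {3, 5, 7}):
g(0) = mex{} = 0
g(1) = mex{} = 0
g(2) = mex{} = 0
g(3) = mex{0} = 1
g(4) = mex{0} = 1
g(5) = mex{0} = 1
g(6) = mex{0,1} = 2
g(7) = mex{0,1} = 2
g(8) = mex{0,1} = 2
g(9) = mex{0,1,2} = 3
g(10) = mex{1,2} = 0
So g(10) = 0.
Build the Grundy sequence for stack B with g(k) = mex{g(k−s) : s ∈ {1, 4, 5}, s ≤ k}:
k:     0  1  2  3  4  5  6
g(k):  0  1  0  1  2  3  2
So g(6) = 2.
By the Sprague-Grundy theorem, the Grundy value of a sum of independent games is the XOR of the component values.
Combined value = 0 ⊕ 2 = 2.

2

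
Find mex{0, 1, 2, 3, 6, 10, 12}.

The values 0, 1, 2, 3 are all present; 4 is the first non-negative integer missing from the set.

4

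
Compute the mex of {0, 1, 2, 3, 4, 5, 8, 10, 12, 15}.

6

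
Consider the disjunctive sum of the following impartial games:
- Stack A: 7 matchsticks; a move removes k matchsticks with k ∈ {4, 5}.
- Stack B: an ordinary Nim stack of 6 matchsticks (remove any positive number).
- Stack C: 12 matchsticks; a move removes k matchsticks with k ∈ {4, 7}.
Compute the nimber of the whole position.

7

Grundy values for stack A (subtraction set {4, 5}):
g(0) = mex{} = 0
g(1) = mex{} = 0
g(2) = mex{} = 0
g(3) = mex{} = 0
g(4) = mex{0} = 1
g(5) = mex{0} = 1
g(6) = mex{0} = 1
g(7) = mex{0} = 1
So g(7) = 1.
Stack B is a plain Nim stack of size 6, so its Grundy value is 6.
For stack C, compute g(0), g(1), … with moves {4, 7}:
k:     0  1  2  3  4  5  6  7  8  9 10 11 12
g(k):  0  0  0  0  1  1  1  1  2  2  2  0  0
So g(12) = 0.
The value of a disjunctive sum is the nim-sum of the parts.
Combined value = 1 ⊕ 6 ⊕ 0 = 7.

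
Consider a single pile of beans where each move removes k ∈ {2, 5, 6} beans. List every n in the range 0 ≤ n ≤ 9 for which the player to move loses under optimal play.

Build the Grundy sequence with g(k) = mex{g(k−s) : s ∈ {2, 5, 6}, s ≤ k}:
g(0) = mex{} = 0
g(1) = mex{} = 0
g(2) = mex{0} = 1
g(3) = mex{0} = 1
g(4) = mex{1} = 0
g(5) = mex{0,1} = 2
g(6) = mex{0} = 1
g(7) = mex{0,1,2} = 3
g(8) = mex{1} = 0
g(9) = mex{0,1,3} = 2
The P-positions (g = 0) in 0..9 are 0, 1, 4, 8.

0, 1, 4, 8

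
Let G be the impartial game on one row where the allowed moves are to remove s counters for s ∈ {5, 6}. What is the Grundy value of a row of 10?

Compute g(0), g(1), … for moves {5, 6}:
g(0) = mex{} = 0
g(1) = mex{} = 0
g(2) = mex{} = 0
g(3) = mex{} = 0
g(4) = mex{} = 0
g(5) = mex{0} = 1
g(6) = mex{0} = 1
g(7) = mex{0} = 1
g(8) = mex{0} = 1
g(9) = mex{0} = 1
g(10) = mex{0,1} = 2
So g(10) = 2.

2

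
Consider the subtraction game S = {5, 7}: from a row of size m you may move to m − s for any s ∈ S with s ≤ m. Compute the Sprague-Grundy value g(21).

1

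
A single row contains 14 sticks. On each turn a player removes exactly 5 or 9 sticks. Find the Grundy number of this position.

Build the Grundy sequence with g(k) = mex{g(k−s) : s ∈ {5, 9}, s ≤ k}:
g(0) = mex{} = 0
g(1) = mex{} = 0
g(2) = mex{} = 0
g(3) = mex{} = 0
g(4) = mex{} = 0
g(5) = mex{0} = 1
g(6) = mex{0} = 1
g(7) = mex{0} = 1
g(8) = mex{0} = 1
g(9) = mex{0} = 1
g(10) = mex{0,1} = 2
g(11) = mex{0,1} = 2
g(12) = mex{0,1} = 2
g(13) = mex{0,1} = 2
g(14) = mex{1} = 0
So g(14) = 0.

0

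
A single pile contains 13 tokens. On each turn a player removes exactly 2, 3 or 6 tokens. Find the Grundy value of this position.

2

Build the Grundy sequence with g(k) = mex{g(k−s) : s ∈ {2, 3, 6}, s ≤ k}:
g(0) = mex{} = 0
g(1) = mex{} = 0
g(2) = mex{0} = 1
g(3) = mex{0} = 1
g(4) = mex{0,1} = 2
g(5) = mex{1} = 0
g(6) = mex{0,1,2} = 3
g(7) = mex{0,2} = 1
g(8) = mex{0,1,3} = 2
g(9) = mex{1,3} = 0
g(10) = mex{1,2} = 0
g(11) = mex{0,2} = 1
g(12) = mex{0,3} = 1
g(13) = mex{0,1} = 2
So g(13) = 2.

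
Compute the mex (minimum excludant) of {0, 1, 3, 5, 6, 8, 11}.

The values 0, 1 are all present; 2 is the first non-negative integer missing from the set.

2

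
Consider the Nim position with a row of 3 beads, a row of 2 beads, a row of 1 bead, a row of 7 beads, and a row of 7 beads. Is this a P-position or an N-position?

P-position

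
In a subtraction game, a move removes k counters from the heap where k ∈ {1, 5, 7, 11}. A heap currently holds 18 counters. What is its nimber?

0

Build the Grundy sequence with g(k) = mex{g(k−s) : s ∈ {1, 5, 7, 11}, s ≤ k}:
k:     0  1  2  3  4  5  6  7  8  9 10 11 12 13 14 15 16 17 18
g(k):  0  1  0  1  0  1  0  1  0  1  0  1  0  1  0  1  0  1  0
So g(18) = 0.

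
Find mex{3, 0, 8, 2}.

0 is in the set but 1 is not, so the mex is 1.

1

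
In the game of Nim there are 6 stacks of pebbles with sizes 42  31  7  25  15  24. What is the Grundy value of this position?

60

Bitwise XOR of the heap sizes:
  101010  (42)
  011111  (31)
  000111  (7)
  011001  (25)
  001111  (15)
  011000  (24)
  ------
  111100  (60)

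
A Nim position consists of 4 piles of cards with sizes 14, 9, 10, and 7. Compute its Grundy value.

10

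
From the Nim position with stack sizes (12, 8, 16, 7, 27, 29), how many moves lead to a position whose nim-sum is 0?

3

Write each in binary and XOR column by column:
  01100  (12)
  01000  (8)
  10000  (16)
  00111  (7)
  11011  (27)
  11101  (29)
  -----
  10101  (21)
The overall nim-sum is X = 21. A stack of size p has a winning move iff p XOR X < p (reduce it to p XOR X).
  12: 12 XOR 21 = 25 ≥ 12 — no move.
  8: 8 XOR 21 = 29 ≥ 8 — no move.
  16: 16 XOR 21 = 5 < 16 — winning move (to 5).
  7: 7 XOR 21 = 18 ≥ 7 — no move.
  27: 27 XOR 21 = 14 < 27 — winning move (to 14).
  29: 29 XOR 21 = 8 < 29 — winning move (to 8).
That gives 3 winning moves.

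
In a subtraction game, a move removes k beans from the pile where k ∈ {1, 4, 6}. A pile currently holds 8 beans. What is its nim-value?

1

Compute g(0), g(1), … for moves {1, 4, 6}:
k:     0  1  2  3  4  5  6  7  8
g(k):  0  1  0  1  2  0  1  0  1
So g(8) = 1.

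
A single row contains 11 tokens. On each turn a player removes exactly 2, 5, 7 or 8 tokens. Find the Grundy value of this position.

3

Build the Grundy sequence with g(k) = mex{g(k−s) : s ∈ {2, 5, 7, 8}, s ≤ k}:
g(0) = mex{} = 0
g(1) = mex{} = 0
g(2) = mex{0} = 1
g(3) = mex{0} = 1
g(4) = mex{1} = 0
g(5) = mex{0,1} = 2
g(6) = mex{0} = 1
g(7) = mex{0,1,2} = 3
g(8) = mex{0,1} = 2
g(9) = mex{0,1,3} = 2
g(10) = mex{1,2} = 0
g(11) = mex{0,1,2} = 3
So g(11) = 3.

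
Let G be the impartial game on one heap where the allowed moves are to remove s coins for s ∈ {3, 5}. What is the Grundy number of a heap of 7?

2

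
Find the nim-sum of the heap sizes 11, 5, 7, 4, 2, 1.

14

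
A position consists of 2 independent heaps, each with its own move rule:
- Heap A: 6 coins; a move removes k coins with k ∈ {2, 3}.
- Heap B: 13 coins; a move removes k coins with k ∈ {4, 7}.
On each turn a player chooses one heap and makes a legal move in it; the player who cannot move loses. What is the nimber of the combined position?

For heap A, compute g(0), g(1), … with moves {2, 3}:
g(0) = mex{} = 0
g(1) = mex{} = 0
g(2) = mex{0} = 1
g(3) = mex{0} = 1
g(4) = mex{0,1} = 2
g(5) = mex{1} = 0
g(6) = mex{1,2} = 0
So g(6) = 0.
For heap B, compute g(0), g(1), … with moves {4, 7}:
k:     0  1  2  3  4  5  6  7  8  9 10 11 12 13
g(k):  0  0  0  0  1  1  1  1  2  2  2  0  0  0
So g(13) = 0.
By the Sprague-Grundy theorem, the Grundy value of a sum of independent games is the XOR of the component values.
Combined value = 0 XOR 0 = 0.

0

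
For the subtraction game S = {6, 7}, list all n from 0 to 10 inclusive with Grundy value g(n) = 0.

0, 1, 2, 3, 4, 5

Compute g(0), g(1), … for moves {6, 7}:
g(0) = mex{} = 0
g(1) = mex{} = 0
g(2) = mex{} = 0
g(3) = mex{} = 0
g(4) = mex{} = 0
g(5) = mex{} = 0
g(6) = mex{0} = 1
g(7) = mex{0} = 1
g(8) = mex{0} = 1
g(9) = mex{0} = 1
g(10) = mex{0} = 1
The P-positions (g = 0) in 0..10 are 0, 1, 2, 3, 4, 5.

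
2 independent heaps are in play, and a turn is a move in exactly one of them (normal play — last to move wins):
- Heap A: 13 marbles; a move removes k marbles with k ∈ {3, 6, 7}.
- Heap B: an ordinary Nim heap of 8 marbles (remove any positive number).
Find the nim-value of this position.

9

Grundy values for heap A (subtraction set {3, 6, 7}):
g(0) = mex{} = 0
g(1) = mex{} = 0
g(2) = mex{} = 0
g(3) = mex{0} = 1
g(4) = mex{0} = 1
g(5) = mex{0} = 1
g(6) = mex{0,1} = 2
g(7) = mex{0,1} = 2
g(8) = mex{0,1} = 2
g(9) = mex{0,1,2} = 3
g(10) = mex{1,2} = 0
g(11) = mex{1,2} = 0
g(12) = mex{1,2,3} = 0
g(13) = mex{0,2} = 1
So g(13) = 1.
Heap B is a plain Nim heap of size 8, so its Grundy value is 8.
The value of a disjunctive sum is the nim-sum of the parts.
Combined value = 1 XOR 8 = 9.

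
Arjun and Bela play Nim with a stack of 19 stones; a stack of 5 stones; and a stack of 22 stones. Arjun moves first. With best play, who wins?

Bela wins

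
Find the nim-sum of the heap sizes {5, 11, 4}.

Write each in binary and XOR column by column:
  0101  (5)
  1011  (11)
  0100  (4)
  ----
  1010  (10)

10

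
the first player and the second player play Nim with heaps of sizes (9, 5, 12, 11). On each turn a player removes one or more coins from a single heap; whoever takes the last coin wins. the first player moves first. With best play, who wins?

the first player wins

Bitwise XOR of the heap sizes:
  1001  (9)
  0101  (5)
  1100  (12)
  1011  (11)
  ----
  1011  (11)
The nim-sum is 11 ≠ 0, so this is an N-position: the player to move can win; the first player has a winning move.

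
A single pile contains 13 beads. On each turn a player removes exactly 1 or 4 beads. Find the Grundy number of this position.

1

Compute g(0), g(1), … for moves {1, 4}:
k:     0  1  2  3  4  5  6  7  8  9 10 11 12 13
g(k):  0  1  0  1  2  0  1  0  1  2  0  1  0  1
So g(13) = 1.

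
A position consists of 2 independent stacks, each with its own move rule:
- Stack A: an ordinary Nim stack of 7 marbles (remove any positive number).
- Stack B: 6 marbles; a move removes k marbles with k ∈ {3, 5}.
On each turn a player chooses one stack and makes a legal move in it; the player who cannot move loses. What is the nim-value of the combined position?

Stack A is a plain Nim stack of size 7, so its Grundy value is 7.
Grundy values for stack B (subtraction set {3, 5}):
k:     0  1  2  3  4  5  6
g(k):  0  0  0  1  1  1  2
So g(6) = 2.
The value of a disjunctive sum is the nim-sum of the parts.
Combined value = 7 XOR 2 = 5.

5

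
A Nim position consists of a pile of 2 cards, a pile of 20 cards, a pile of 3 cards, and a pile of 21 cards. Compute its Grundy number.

In binary:
  00010  (2)
  10100  (20)
  00011  (3)
  10101  (21)
  -----
  00000  (0)

0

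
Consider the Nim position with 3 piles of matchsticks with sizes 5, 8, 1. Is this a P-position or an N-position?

N-position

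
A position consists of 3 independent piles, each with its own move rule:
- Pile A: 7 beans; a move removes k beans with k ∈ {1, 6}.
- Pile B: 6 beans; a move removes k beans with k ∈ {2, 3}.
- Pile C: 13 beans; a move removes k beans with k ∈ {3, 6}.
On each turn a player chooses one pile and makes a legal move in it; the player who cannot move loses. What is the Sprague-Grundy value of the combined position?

Build the Grundy sequence for pile A with g(k) = mex{g(k−s) : s ∈ {1, 6}, s ≤ k}:
k:     0  1  2  3  4  5  6  7
g(k):  0  1  0  1  0  1  2  0
So g(7) = 0.
For pile B, compute g(0), g(1), … with moves {2, 3}:
g(0) = mex{} = 0
g(1) = mex{} = 0
g(2) = mex{0} = 1
g(3) = mex{0} = 1
g(4) = mex{0,1} = 2
g(5) = mex{1} = 0
g(6) = mex{1,2} = 0
So g(6) = 0.
Grundy values for pile C (subtraction set {3, 6}):
k:     0  1  2  3  4  5  6  7  8  9 10 11 12 13
g(k):  0  0  0  1  1  1  2  2  2  0  0  0  1  1
So g(13) = 1.
By the Sprague-Grundy theorem, the Grundy value of a sum of independent games is the XOR of the component values.
Combined value = 0 ⊕ 0 ⊕ 1 = 1.

1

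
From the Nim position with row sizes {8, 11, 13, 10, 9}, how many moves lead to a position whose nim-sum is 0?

5

Nim-sum: 8 ⊕ 11 ⊕ 13 ⊕ 10 ⊕ 9 = 13.
The overall nim-sum is X = 13. A row of size p has a winning move iff p XOR X < p (reduce it to p XOR X).
  8: 8 XOR 13 = 5 < 8 — winning move (to 5).
  11: 11 XOR 13 = 6 < 11 — winning move (to 6).
  13: 13 XOR 13 = 0 < 13 — winning move (to 0).
  10: 10 XOR 13 = 7 < 10 — winning move (to 7).
  9: 9 XOR 13 = 4 < 9 — winning move (to 4).
That gives 5 winning moves.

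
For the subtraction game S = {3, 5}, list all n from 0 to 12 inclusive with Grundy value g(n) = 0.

0, 1, 2, 8, 9, 10

Build the Grundy sequence with g(k) = mex{g(k−s) : s ∈ {3, 5}, s ≤ k}:
k:     0  1  2  3  4  5  6  7  8  9 10 11 12
g(k):  0  0  0  1  1  1  2  2  0  0  0  1  1
The P-positions (g = 0) in 0..12 are 0, 1, 2, 8, 9, 10.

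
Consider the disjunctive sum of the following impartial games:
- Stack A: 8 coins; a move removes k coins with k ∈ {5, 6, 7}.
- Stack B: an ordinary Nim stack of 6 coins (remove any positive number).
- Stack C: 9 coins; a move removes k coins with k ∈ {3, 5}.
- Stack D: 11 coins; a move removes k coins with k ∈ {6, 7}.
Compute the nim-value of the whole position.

Build the Grundy sequence for stack A with g(k) = mex{g(k−s) : s ∈ {5, 6, 7}, s ≤ k}:
k:     0  1  2  3  4  5  6  7  8
g(k):  0  0  0  0  0  1  1  1  1
So g(8) = 1.
Stack B is a plain Nim stack of size 6, so its Grundy value is 6.
For stack C, compute g(0), g(1), … with moves {3, 5}:
g(0) = mex{} = 0
g(1) = mex{} = 0
g(2) = mex{} = 0
g(3) = mex{0} = 1
g(4) = mex{0} = 1
g(5) = mex{0} = 1
g(6) = mex{0,1} = 2
g(7) = mex{0,1} = 2
g(8) = mex{1} = 0
g(9) = mex{1,2} = 0
So g(9) = 0.
For stack D, compute g(0), g(1), … with moves {6, 7}:
k:     0  1  2  3  4  5  6  7  8  9 10 11
g(k):  0  0  0  0  0  0  1  1  1  1  1  1
So g(11) = 1.
By the Sprague-Grundy theorem, the Grundy value of a sum of independent games is the XOR of the component values.
Combined value = 1 XOR 6 XOR 0 XOR 1 = 6.

6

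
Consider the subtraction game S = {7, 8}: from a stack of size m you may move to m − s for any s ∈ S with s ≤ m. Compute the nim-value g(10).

1

Compute g(0), g(1), … for moves {7, 8}:
k:     0  1  2  3  4  5  6  7  8  9 10
g(k):  0  0  0  0  0  0  0  1  1  1  1
So g(10) = 1.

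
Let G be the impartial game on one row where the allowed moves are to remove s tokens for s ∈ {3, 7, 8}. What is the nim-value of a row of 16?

0

Compute g(0), g(1), … for moves {3, 7, 8}:
k:     0  1  2  3  4  5  6  7  8  9 10 11 12 13 14 15 16
g(k):  0  0  0  1  1  1  0  2  2  1  3  0  0  2  1  1  0
So g(16) = 0.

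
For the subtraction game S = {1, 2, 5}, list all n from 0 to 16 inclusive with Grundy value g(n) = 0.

0, 3, 6, 9, 12, 15

Build the Grundy sequence with g(k) = mex{g(k−s) : s ∈ {1, 2, 5}, s ≤ k}:
k:     0  1  2  3  4  5  6  7  8  9 10 11 12 13 14 15 16
g(k):  0  1  2  0  1  2  0  1  2  0  1  2  0  1  2  0  1
The P-positions (g = 0) in 0..16 are 0, 3, 6, 9, 12, 15.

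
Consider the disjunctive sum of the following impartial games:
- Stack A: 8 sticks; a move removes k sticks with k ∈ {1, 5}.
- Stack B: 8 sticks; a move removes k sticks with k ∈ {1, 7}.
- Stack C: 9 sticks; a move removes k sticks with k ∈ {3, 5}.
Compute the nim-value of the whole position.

0

For stack A, compute g(0), g(1), … with moves {1, 5}:
g(0) = mex{} = 0
g(1) = mex{0} = 1
g(2) = mex{1} = 0
g(3) = mex{0} = 1
g(4) = mex{1} = 0
g(5) = mex{0} = 1
g(6) = mex{1} = 0
g(7) = mex{0} = 1
g(8) = mex{1} = 0
So g(8) = 0.
Build the Grundy sequence for stack B with g(k) = mex{g(k−s) : s ∈ {1, 7}, s ≤ k}:
k:     0  1  2  3  4  5  6  7  8
g(k):  0  1  0  1  0  1  0  1  0
So g(8) = 0.
Build the Grundy sequence for stack C with g(k) = mex{g(k−s) : s ∈ {3, 5}, s ≤ k}:
k:     0  1  2  3  4  5  6  7  8  9
g(k):  0  0  0  1  1  1  2  2  0  0
So g(9) = 0.
By the Sprague-Grundy theorem, the Grundy value of a sum of independent games is the XOR of the component values.
Combined value = 0 ⊕ 0 ⊕ 0 = 0.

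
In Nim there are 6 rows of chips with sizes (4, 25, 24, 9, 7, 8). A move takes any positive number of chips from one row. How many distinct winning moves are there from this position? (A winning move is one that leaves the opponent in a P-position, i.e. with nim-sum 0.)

Compute the nim-sum pairwise:
4 ^ 25 = 29
29 ^ 24 = 5
5 ^ 9 = 12
12 ^ 7 = 11
11 ^ 8 = 3
The overall nim-sum is X = 3. A row of size p has a winning move iff p XOR X < p (reduce it to p XOR X).
  4: 4 XOR 3 = 7 ≥ 4 — no move.
  25: 25 XOR 3 = 26 ≥ 25 — no move.
  24: 24 XOR 3 = 27 ≥ 24 — no move.
  9: 9 XOR 3 = 10 ≥ 9 — no move.
  7: 7 XOR 3 = 4 < 7 — winning move (to 4).
  8: 8 XOR 3 = 11 ≥ 8 — no move.
That gives 1 winning move.

1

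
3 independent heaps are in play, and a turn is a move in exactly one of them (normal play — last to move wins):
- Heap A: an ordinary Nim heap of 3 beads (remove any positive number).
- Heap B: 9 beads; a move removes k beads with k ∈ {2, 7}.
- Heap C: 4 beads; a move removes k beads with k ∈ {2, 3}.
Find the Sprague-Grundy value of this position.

1

Heap A is a plain Nim heap of size 3, so its Grundy value is 3.
Build the Grundy sequence for heap B with g(k) = mex{g(k−s) : s ∈ {2, 7}, s ≤ k}:
k:     0  1  2  3  4  5  6  7  8  9
g(k):  0  0  1  1  0  0  1  1  2  0
So g(9) = 0.
Build the Grundy sequence for heap C with g(k) = mex{g(k−s) : s ∈ {2, 3}, s ≤ k}:
g(0) = mex{} = 0
g(1) = mex{} = 0
g(2) = mex{0} = 1
g(3) = mex{0} = 1
g(4) = mex{0,1} = 2
So g(4) = 2.
By the Sprague-Grundy theorem, the Grundy value of a sum of independent games is the XOR of the component values.
Combined value = 3 XOR 0 XOR 2 = 1.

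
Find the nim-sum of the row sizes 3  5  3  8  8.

5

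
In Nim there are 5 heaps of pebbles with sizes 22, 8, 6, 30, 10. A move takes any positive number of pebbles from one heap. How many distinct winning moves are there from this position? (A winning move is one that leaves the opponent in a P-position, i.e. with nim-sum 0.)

In binary:
  10110  (22)
  01000  (8)
  00110  (6)
  11110  (30)
  01010  (10)
  -----
  01100  (12)
The overall nim-sum is X = 12. A heap of size p has a winning move iff p XOR X < p (reduce it to p XOR X).
  22: 22 XOR 12 = 26 ≥ 22 — no move.
  8: 8 XOR 12 = 4 < 8 — winning move (to 4).
  6: 6 XOR 12 = 10 ≥ 6 — no move.
  30: 30 XOR 12 = 18 < 30 — winning move (to 18).
  10: 10 XOR 12 = 6 < 10 — winning move (to 6).
That gives 3 winning moves.

3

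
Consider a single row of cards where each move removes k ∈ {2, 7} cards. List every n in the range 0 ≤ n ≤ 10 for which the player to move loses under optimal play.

Compute g(0), g(1), … for moves {2, 7}:
g(0) = mex{} = 0
g(1) = mex{} = 0
g(2) = mex{0} = 1
g(3) = mex{0} = 1
g(4) = mex{1} = 0
g(5) = mex{1} = 0
g(6) = mex{0} = 1
g(7) = mex{0} = 1
g(8) = mex{0,1} = 2
g(9) = mex{1} = 0
g(10) = mex{1,2} = 0
The P-positions (g = 0) in 0..10 are 0, 1, 4, 5, 9, 10.

0, 1, 4, 5, 9, 10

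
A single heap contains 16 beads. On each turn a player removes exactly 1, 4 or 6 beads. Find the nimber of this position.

1

Compute g(0), g(1), … for moves {1, 4, 6}:
k:     0  1  2  3  4  5  6  7  8  9 10 11 12 13 14 15 16
g(k):  0  1  0  1  2  0  1  0  1  2  0  1  0  1  2  0  1
So g(16) = 1.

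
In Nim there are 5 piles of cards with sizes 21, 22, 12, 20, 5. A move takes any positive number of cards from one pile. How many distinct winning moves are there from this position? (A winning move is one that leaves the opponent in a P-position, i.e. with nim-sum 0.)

3

Write each in binary and XOR column by column:
  10101  (21)
  10110  (22)
  01100  (12)
  10100  (20)
  00101  (5)
  -----
  11110  (30)
The overall nim-sum is X = 30. A pile of size p has a winning move iff p XOR X < p (reduce it to p XOR X).
  21: 21 XOR 30 = 11 < 21 — winning move (to 11).
  22: 22 XOR 30 = 8 < 22 — winning move (to 8).
  12: 12 XOR 30 = 18 ≥ 12 — no move.
  20: 20 XOR 30 = 10 < 20 — winning move (to 10).
  5: 5 XOR 30 = 27 ≥ 5 — no move.
That gives 3 winning moves.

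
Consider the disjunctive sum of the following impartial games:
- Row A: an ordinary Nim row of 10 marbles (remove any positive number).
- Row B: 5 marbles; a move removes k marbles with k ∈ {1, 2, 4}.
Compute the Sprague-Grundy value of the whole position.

8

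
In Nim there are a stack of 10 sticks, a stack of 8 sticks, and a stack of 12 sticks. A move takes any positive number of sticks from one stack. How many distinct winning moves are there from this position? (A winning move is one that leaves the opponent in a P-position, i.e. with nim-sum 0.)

3

In binary:
  1010  (10)
  1000  (8)
  1100  (12)
  ----
  1110  (14)
The overall nim-sum is X = 14. A stack of size p has a winning move iff p XOR X < p (reduce it to p XOR X).
  10: 10 XOR 14 = 4 < 10 — winning move (to 4).
  8: 8 XOR 14 = 6 < 8 — winning move (to 6).
  12: 12 XOR 14 = 2 < 12 — winning move (to 2).
That gives 3 winning moves.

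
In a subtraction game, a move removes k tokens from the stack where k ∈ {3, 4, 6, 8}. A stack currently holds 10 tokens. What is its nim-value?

Compute g(0), g(1), … for moves {3, 4, 6, 8}:
g(0) = mex{} = 0
g(1) = mex{} = 0
g(2) = mex{} = 0
g(3) = mex{0} = 1
g(4) = mex{0} = 1
g(5) = mex{0} = 1
g(6) = mex{0,1} = 2
g(7) = mex{0,1} = 2
g(8) = mex{0,1} = 2
g(9) = mex{0,1,2} = 3
g(10) = mex{0,1,2} = 3
So g(10) = 3.

3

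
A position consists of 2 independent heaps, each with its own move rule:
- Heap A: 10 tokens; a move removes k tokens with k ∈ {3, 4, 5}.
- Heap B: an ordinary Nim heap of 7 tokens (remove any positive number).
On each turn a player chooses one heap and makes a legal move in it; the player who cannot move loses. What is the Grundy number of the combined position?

7

Build the Grundy sequence for heap A with g(k) = mex{g(k−s) : s ∈ {3, 4, 5}, s ≤ k}:
g(0) = mex{} = 0
g(1) = mex{} = 0
g(2) = mex{} = 0
g(3) = mex{0} = 1
g(4) = mex{0} = 1
g(5) = mex{0} = 1
g(6) = mex{0,1} = 2
g(7) = mex{0,1} = 2
g(8) = mex{1} = 0
g(9) = mex{1,2} = 0
g(10) = mex{1,2} = 0
So g(10) = 0.
Heap B is a plain Nim heap of size 7, so its Grundy value is 7.
By the Sprague-Grundy theorem, the Grundy value of a sum of independent games is the XOR of the component values.
Combined value = 0 ⊕ 7 = 7.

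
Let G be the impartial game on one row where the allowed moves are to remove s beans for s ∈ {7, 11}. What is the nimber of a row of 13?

1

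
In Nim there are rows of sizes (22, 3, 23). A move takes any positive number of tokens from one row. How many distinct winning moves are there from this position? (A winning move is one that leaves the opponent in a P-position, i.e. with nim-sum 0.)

3

Nim-sum: 22 XOR 3 XOR 23 = 2.
The overall nim-sum is X = 2. A row of size p has a winning move iff p XOR X < p (reduce it to p XOR X).
  22: 22 XOR 2 = 20 < 22 — winning move (to 20).
  3: 3 XOR 2 = 1 < 3 — winning move (to 1).
  23: 23 XOR 2 = 21 < 23 — winning move (to 21).
That gives 3 winning moves.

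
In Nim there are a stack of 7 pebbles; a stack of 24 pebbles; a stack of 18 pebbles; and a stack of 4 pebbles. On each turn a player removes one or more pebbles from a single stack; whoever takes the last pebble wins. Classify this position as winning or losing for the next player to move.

Bitwise XOR of the heap sizes:
  00111  (7)
  11000  (24)
  10010  (18)
  00100  (4)
  -----
  01001  (9)
The nim-sum is 9 ≠ 0, so this is an N-position: the player to move can win.

Winning position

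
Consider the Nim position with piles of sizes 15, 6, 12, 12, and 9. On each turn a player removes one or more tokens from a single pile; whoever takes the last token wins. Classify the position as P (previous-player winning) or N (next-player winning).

P-position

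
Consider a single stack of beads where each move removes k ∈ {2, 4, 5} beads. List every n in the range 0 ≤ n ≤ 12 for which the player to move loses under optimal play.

Grundy values for subtraction set {2, 4, 5}:
g(0) = mex{} = 0
g(1) = mex{} = 0
g(2) = mex{0} = 1
g(3) = mex{0} = 1
g(4) = mex{0,1} = 2
g(5) = mex{0,1} = 2
g(6) = mex{0,1,2} = 3
g(7) = mex{1,2} = 0
g(8) = mex{1,2,3} = 0
g(9) = mex{0,2} = 1
g(10) = mex{0,2,3} = 1
g(11) = mex{0,1,3} = 2
g(12) = mex{0,1} = 2
The P-positions (g = 0) in 0..12 are 0, 1, 7, 8.

0, 1, 7, 8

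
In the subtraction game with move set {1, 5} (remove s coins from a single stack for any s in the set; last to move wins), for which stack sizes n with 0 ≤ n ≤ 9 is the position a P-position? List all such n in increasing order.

0, 2, 4, 6, 8

Grundy values for subtraction set {1, 5}:
k:     0  1  2  3  4  5  6  7  8  9
g(k):  0  1  0  1  0  1  0  1  0  1
The P-positions (g = 0) in 0..9 are 0, 2, 4, 6, 8.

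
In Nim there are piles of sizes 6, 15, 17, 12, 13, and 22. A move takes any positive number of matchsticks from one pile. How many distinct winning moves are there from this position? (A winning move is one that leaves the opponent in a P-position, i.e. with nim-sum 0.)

Compute the nim-sum pairwise:
6 ⊕ 15 = 9
9 ⊕ 17 = 24
24 ⊕ 12 = 20
20 ⊕ 13 = 25
25 ⊕ 22 = 15
The overall nim-sum is X = 15. A pile of size p has a winning move iff p XOR X < p (reduce it to p XOR X).
  6: 6 XOR 15 = 9 ≥ 6 — no move.
  15: 15 XOR 15 = 0 < 15 — winning move (to 0).
  17: 17 XOR 15 = 30 ≥ 17 — no move.
  12: 12 XOR 15 = 3 < 12 — winning move (to 3).
  13: 13 XOR 15 = 2 < 13 — winning move (to 2).
  22: 22 XOR 15 = 25 ≥ 22 — no move.
That gives 3 winning moves.

3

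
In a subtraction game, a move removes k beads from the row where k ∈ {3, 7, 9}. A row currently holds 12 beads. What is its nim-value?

Grundy values for subtraction set {3, 7, 9}:
k:     0  1  2  3  4  5  6  7  8  9 10 11 12
g(k):  0  0  0  1  1  1  0  2  2  1  3  3  0
So g(12) = 0.

0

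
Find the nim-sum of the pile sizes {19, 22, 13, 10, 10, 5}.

Compute the nim-sum pairwise:
19 ⊕ 22 = 5
5 ⊕ 13 = 8
8 ⊕ 10 = 2
2 ⊕ 10 = 8
8 ⊕ 5 = 13

13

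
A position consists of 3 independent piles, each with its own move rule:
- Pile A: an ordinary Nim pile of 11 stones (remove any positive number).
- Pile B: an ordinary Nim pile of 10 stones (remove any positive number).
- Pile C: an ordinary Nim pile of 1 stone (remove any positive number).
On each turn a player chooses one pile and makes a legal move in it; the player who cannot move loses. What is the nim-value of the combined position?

0

Pile A is a plain Nim pile of size 11, so its Grundy value is 11.
Pile B is a plain Nim pile of size 10, so its Grundy value is 10.
Pile C is a plain Nim pile of size 1, so its Grundy value is 1.
By the Sprague-Grundy theorem, the Grundy value of a sum of independent games is the XOR of the component values.
Combined value = 11 ⊕ 10 ⊕ 1 = 0.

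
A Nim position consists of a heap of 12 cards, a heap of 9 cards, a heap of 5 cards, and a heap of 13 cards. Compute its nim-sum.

13

Nim-sum: 12 XOR 9 XOR 5 XOR 13 = 13.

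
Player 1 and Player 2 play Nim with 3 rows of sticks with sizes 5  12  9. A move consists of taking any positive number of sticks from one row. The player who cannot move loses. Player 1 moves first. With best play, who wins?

Player 2 wins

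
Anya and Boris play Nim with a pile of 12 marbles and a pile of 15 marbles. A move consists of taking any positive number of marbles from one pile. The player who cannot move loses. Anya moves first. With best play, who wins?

Anya wins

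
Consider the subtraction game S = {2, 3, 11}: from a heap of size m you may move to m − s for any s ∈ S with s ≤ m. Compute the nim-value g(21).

1

Build the Grundy sequence with g(k) = mex{g(k−s) : s ∈ {2, 3, 11}, s ≤ k}:
k:     0  1  2  3  4  5  6  7  8  9 10 11 12 13 14 15 16 17 18 19 20 21
g(k):  0  0  1  1  2  0  0  1  1  2  0  3  1  2  0  0  1  1  2  0  0  1
So g(21) = 1.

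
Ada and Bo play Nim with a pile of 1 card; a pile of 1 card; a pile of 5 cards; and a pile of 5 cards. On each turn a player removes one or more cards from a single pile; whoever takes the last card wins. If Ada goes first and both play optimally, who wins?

Nim-sum: 1 XOR 1 XOR 5 XOR 5 = 0.
The nim-sum is 0, so this is a P-position: the player to move is in a losing position under optimal play; Ada is about to move from it and so loses — Bo wins.

Bo wins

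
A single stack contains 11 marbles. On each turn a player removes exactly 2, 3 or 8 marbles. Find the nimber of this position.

Compute g(0), g(1), … for moves {2, 3, 8}:
k:     0  1  2  3  4  5  6  7  8  9 10 11
g(k):  0  0  1  1  2  0  0  1  1  2  0  0
So g(11) = 0.

0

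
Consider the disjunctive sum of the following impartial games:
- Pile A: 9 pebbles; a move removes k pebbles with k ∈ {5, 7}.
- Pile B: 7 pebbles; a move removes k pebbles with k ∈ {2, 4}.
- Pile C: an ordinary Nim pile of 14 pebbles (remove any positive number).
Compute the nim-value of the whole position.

15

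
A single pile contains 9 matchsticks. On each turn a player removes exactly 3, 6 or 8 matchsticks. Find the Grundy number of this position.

3

Grundy values for subtraction set {3, 6, 8}:
k:     0  1  2  3  4  5  6  7  8  9
g(k):  0  0  0  1  1  1  2  2  2  3
So g(9) = 3.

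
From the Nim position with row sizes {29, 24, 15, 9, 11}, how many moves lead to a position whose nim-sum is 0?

5

Nim-sum: 29 XOR 24 XOR 15 XOR 9 XOR 11 = 8.
The overall nim-sum is X = 8. A row of size p has a winning move iff p XOR X < p (reduce it to p XOR X).
  29: 29 XOR 8 = 21 < 29 — winning move (to 21).
  24: 24 XOR 8 = 16 < 24 — winning move (to 16).
  15: 15 XOR 8 = 7 < 15 — winning move (to 7).
  9: 9 XOR 8 = 1 < 9 — winning move (to 1).
  11: 11 XOR 8 = 3 < 11 — winning move (to 3).
That gives 5 winning moves.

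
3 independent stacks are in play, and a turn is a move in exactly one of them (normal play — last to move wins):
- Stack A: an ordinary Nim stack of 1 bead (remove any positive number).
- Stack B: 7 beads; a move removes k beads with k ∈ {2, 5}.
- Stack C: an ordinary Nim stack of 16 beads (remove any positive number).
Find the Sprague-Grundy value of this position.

17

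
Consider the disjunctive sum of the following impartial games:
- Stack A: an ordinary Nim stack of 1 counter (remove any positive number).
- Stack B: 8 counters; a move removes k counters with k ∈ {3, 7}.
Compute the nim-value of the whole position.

Stack A is a plain Nim stack of size 1, so its Grundy value is 1.
Build the Grundy sequence for stack B with g(k) = mex{g(k−s) : s ∈ {3, 7}, s ≤ k}:
g(0) = mex{} = 0
g(1) = mex{} = 0
g(2) = mex{} = 0
g(3) = mex{0} = 1
g(4) = mex{0} = 1
g(5) = mex{0} = 1
g(6) = mex{1} = 0
g(7) = mex{0,1} = 2
g(8) = mex{0,1} = 2
So g(8) = 2.
The value of a disjunctive sum is the nim-sum of the parts.
Combined value = 1 XOR 2 = 3.

3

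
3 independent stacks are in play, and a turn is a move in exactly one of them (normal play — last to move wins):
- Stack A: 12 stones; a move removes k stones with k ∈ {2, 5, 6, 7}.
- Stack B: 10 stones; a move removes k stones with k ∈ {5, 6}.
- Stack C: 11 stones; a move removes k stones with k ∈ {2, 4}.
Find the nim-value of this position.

0

Grundy values for stack A (subtraction set {2, 5, 6, 7}):
k:     0  1  2  3  4  5  6  7  8  9 10 11 12
g(k):  0  0  1  1  0  2  1  3  2  2  3  3  0
So g(12) = 0.
For stack B, compute g(0), g(1), … with moves {5, 6}:
g(0) = mex{} = 0
g(1) = mex{} = 0
g(2) = mex{} = 0
g(3) = mex{} = 0
g(4) = mex{} = 0
g(5) = mex{0} = 1
g(6) = mex{0} = 1
g(7) = mex{0} = 1
g(8) = mex{0} = 1
g(9) = mex{0} = 1
g(10) = mex{0,1} = 2
So g(10) = 2.
For stack C, compute g(0), g(1), … with moves {2, 4}:
g(0) = mex{} = 0
g(1) = mex{} = 0
g(2) = mex{0} = 1
g(3) = mex{0} = 1
g(4) = mex{0,1} = 2
g(5) = mex{0,1} = 2
g(6) = mex{1,2} = 0
g(7) = mex{1,2} = 0
g(8) = mex{0,2} = 1
g(9) = mex{0,2} = 1
g(10) = mex{0,1} = 2
g(11) = mex{0,1} = 2
So g(11) = 2.
By the Sprague-Grundy theorem, the Grundy value of a sum of independent games is the XOR of the component values.
Combined value = 0 ⊕ 2 ⊕ 2 = 0.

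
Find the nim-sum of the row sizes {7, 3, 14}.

In binary:
  0111  (7)
  0011  (3)
  1110  (14)
  ----
  1010  (10)

10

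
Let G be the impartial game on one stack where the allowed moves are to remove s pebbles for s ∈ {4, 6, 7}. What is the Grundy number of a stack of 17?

1

Compute g(0), g(1), … for moves {4, 6, 7}:
k:     0  1  2  3  4  5  6  7  8  9 10 11 12 13 14 15 16 17
g(k):  0  0  0  0  1  1  1  1  2  2  2  0  0  0  0  1  1  1
So g(17) = 1.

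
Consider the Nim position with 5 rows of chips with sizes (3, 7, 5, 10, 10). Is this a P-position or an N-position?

N-position

Write each in binary and XOR column by column:
  0011  (3)
  0111  (7)
  0101  (5)
  1010  (10)
  1010  (10)
  ----
  0001  (1)
The nim-sum is 1 ≠ 0, so this is an N-position: the player to move can win.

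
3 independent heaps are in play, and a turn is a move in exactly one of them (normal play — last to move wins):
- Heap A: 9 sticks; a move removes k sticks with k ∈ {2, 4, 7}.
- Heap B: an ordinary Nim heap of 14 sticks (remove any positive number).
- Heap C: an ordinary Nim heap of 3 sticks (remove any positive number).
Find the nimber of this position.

For heap A, compute g(0), g(1), … with moves {2, 4, 7}:
k:     0  1  2  3  4  5  6  7  8  9
g(k):  0  0  1  1  2  2  0  3  1  0
So g(9) = 0.
Heap B is a plain Nim heap of size 14, so its Grundy value is 14.
Heap C is a plain Nim heap of size 3, so its Grundy value is 3.
The value of a disjunctive sum is the nim-sum of the parts.
Combined value = 0 ⊕ 14 ⊕ 3 = 13.

13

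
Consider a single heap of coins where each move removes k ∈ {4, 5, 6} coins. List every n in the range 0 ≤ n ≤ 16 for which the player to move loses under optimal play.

0, 1, 2, 3, 10, 11, 12, 13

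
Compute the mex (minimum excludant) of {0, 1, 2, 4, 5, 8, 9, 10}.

3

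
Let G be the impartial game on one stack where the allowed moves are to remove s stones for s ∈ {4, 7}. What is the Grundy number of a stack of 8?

2

Grundy values for subtraction set {4, 7}:
g(0) = mex{} = 0
g(1) = mex{} = 0
g(2) = mex{} = 0
g(3) = mex{} = 0
g(4) = mex{0} = 1
g(5) = mex{0} = 1
g(6) = mex{0} = 1
g(7) = mex{0} = 1
g(8) = mex{0,1} = 2
So g(8) = 2.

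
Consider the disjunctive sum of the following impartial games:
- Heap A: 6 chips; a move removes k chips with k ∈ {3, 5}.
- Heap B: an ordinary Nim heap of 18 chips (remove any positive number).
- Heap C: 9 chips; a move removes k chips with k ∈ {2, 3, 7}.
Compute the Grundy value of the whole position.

18

Grundy values for heap A (subtraction set {3, 5}):
g(0) = mex{} = 0
g(1) = mex{} = 0
g(2) = mex{} = 0
g(3) = mex{0} = 1
g(4) = mex{0} = 1
g(5) = mex{0} = 1
g(6) = mex{0,1} = 2
So g(6) = 2.
Heap B is a plain Nim heap of size 18, so its Grundy value is 18.
For heap C, compute g(0), g(1), … with moves {2, 3, 7}:
g(0) = mex{} = 0
g(1) = mex{} = 0
g(2) = mex{0} = 1
g(3) = mex{0} = 1
g(4) = mex{0,1} = 2
g(5) = mex{1} = 0
g(6) = mex{1,2} = 0
g(7) = mex{0,2} = 1
g(8) = mex{0} = 1
g(9) = mex{0,1} = 2
So g(9) = 2.
The value of a disjunctive sum is the nim-sum of the parts.
Combined value = 2 XOR 18 XOR 2 = 18.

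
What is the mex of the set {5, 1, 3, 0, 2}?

The values 0, 1, 2, 3 are all present; 4 is the first non-negative integer missing from the set.

4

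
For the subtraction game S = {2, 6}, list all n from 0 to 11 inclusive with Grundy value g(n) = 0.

0, 1, 4, 5, 8, 9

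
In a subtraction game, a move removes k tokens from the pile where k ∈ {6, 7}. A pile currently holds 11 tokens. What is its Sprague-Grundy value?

1

Grundy values for subtraction set {6, 7}:
k:     0  1  2  3  4  5  6  7  8  9 10 11
g(k):  0  0  0  0  0  0  1  1  1  1  1  1
So g(11) = 1.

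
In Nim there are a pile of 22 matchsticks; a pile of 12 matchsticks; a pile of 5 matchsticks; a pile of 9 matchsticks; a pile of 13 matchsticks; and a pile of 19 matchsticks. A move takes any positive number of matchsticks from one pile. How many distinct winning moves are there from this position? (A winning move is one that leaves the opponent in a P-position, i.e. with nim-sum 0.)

Compute the nim-sum pairwise:
22 ⊕ 12 = 26
26 ⊕ 5 = 31
31 ⊕ 9 = 22
22 ⊕ 13 = 27
27 ⊕ 19 = 8
The overall nim-sum is X = 8. A pile of size p has a winning move iff p XOR X < p (reduce it to p XOR X).
  22: 22 XOR 8 = 30 ≥ 22 — no move.
  12: 12 XOR 8 = 4 < 12 — winning move (to 4).
  5: 5 XOR 8 = 13 ≥ 5 — no move.
  9: 9 XOR 8 = 1 < 9 — winning move (to 1).
  13: 13 XOR 8 = 5 < 13 — winning move (to 5).
  19: 19 XOR 8 = 27 ≥ 19 — no move.
That gives 3 winning moves.

3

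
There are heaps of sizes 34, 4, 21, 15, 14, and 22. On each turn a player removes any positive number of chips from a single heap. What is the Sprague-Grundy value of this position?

36

Write each in binary and XOR column by column:
  100010  (34)
  000100  (4)
  010101  (21)
  001111  (15)
  001110  (14)
  010110  (22)
  ------
  100100  (36)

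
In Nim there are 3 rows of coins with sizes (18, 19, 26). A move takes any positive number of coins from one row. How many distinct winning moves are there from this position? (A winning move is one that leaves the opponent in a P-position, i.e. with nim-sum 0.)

3

Nim-sum: 18 ^ 19 ^ 26 = 27.
The overall nim-sum is X = 27. A row of size p has a winning move iff p XOR X < p (reduce it to p XOR X).
  18: 18 XOR 27 = 9 < 18 — winning move (to 9).
  19: 19 XOR 27 = 8 < 19 — winning move (to 8).
  26: 26 XOR 27 = 1 < 26 — winning move (to 1).
That gives 3 winning moves.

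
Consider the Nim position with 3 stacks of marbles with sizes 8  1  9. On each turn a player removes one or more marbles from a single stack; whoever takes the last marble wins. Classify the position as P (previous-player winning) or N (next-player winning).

P-position

Compute the nim-sum pairwise:
8 ⊕ 1 = 9
9 ⊕ 9 = 0
The nim-sum is 0, so this is a P-position: the player to move is in a losing position under optimal play.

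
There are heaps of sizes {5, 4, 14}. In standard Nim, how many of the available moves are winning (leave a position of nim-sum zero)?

1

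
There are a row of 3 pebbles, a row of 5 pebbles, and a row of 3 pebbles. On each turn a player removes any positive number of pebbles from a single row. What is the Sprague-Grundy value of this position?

5

Nim-sum: 3 XOR 5 XOR 3 = 5.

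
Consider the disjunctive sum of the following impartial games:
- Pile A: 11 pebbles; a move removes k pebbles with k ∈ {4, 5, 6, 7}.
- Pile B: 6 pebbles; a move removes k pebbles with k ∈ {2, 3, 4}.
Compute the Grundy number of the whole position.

Build the Grundy sequence for pile A with g(k) = mex{g(k−s) : s ∈ {4, 5, 6, 7}, s ≤ k}:
k:     0  1  2  3  4  5  6  7  8  9 10 11
g(k):  0  0  0  0  1  1  1  1  2  2  2  0
So g(11) = 0.
Grundy values for pile B (subtraction set {2, 3, 4}):
g(0) = mex{} = 0
g(1) = mex{} = 0
g(2) = mex{0} = 1
g(3) = mex{0} = 1
g(4) = mex{0,1} = 2
g(5) = mex{0,1} = 2
g(6) = mex{1,2} = 0
So g(6) = 0.
By the Sprague-Grundy theorem, the Grundy value of a sum of independent games is the XOR of the component values.
Combined value = 0 ⊕ 0 = 0.

0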